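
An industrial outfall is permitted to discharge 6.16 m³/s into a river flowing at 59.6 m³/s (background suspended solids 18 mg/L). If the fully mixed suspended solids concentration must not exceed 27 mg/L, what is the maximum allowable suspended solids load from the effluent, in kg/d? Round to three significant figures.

60700 kg/d

Mass balance at the limit: 59.60·18.00 + 6.160·Cₑ = 65.76·27 → Cₑ = 114.1 mg/L.
Load = 6.160 m³/s × 114.1 g/m³ × 86 400 s/d = 60720 kg/d.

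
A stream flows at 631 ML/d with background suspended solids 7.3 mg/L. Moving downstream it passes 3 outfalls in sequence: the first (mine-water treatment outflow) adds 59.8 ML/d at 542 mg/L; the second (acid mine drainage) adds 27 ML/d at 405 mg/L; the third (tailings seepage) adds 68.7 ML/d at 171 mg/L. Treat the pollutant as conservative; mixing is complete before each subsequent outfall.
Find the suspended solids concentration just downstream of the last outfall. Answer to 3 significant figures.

Below outfall 1: Q → 690.8 ML/d, C = (631.0·7.300 + 59.80·542.0)/690.8 = 53.59 mg/L.
Below outfall 2: Q → 717.8 ML/d, C = (690.8·53.59 + 27.00·405.0)/717.8 = 66.81 mg/L.
Below outfall 3: Q → 786.5 ML/d, C = (717.8·66.81 + 68.70·171.0)/786.5 = 75.91 mg/L.

75.9 mg/L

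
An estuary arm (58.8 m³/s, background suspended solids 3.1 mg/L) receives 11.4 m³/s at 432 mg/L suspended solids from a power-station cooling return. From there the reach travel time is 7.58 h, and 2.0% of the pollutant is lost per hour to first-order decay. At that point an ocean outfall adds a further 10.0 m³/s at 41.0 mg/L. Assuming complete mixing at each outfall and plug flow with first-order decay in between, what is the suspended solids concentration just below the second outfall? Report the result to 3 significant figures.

Mixed concentration C = ΣQC/ΣQ = (58.80·3.100 + 11.40·432.0) / 70.20 = 5107/70.20 = 72.75 mg/L; combined flow 70.20 m³/s.
2.0%/h lost → k = −ln(1 − 0.02) = 0.02020 h⁻¹.
Applying C = C₀e^(−kt): 72.75 × 0.8580 = 62.42 mg/L.
At the second outfall, C = (70.20·62.42 + 10.00·41.00) / (70.20 + 10.00) = 59.75 mg/L.

59.7 mg/L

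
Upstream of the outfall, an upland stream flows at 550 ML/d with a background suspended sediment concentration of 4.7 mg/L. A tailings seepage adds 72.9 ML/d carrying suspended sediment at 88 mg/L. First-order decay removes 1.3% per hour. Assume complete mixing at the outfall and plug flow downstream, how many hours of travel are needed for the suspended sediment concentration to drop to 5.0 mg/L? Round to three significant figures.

81.1 h

Flow-weighted average: C = (550.0·4.700 + 72.90·88.00) / 622.9 = 9000/622.9 = 14.45 mg/L.
1.3%/h lost → k = −ln(1 − 0.013) = 0.01309 h⁻¹.
14.45·exp(−k·t) = 5.0 → t = ln(14.45/5.0)/k = 292000 s = 81.10 h.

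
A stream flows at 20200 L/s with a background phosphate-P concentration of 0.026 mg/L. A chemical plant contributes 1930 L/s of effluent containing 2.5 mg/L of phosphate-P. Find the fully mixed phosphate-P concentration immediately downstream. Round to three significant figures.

0.242 mg/L

Conservation of mass: C = (20200·0.02600 + 1930·2.500) / 22130 = 5350/22130 = 0.2418 mg/L.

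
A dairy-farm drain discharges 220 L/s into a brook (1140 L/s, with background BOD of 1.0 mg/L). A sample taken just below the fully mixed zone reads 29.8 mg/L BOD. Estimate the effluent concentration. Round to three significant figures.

Mass balance: 1140·1.000 + 220.0·Cₑ = 1360·29.80
→ Cₑ = (1360·29.80 − 1140·1.000) / 220.0 = 179.0 mg/L.

179 mg/L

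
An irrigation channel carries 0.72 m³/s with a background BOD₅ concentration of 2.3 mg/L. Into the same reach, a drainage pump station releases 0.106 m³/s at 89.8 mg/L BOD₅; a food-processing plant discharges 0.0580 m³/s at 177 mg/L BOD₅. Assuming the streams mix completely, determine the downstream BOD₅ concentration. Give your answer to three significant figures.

24.3 mg/L

After mixing, C = (0.7200·2.300 + 0.1060·89.80 + 0.05800·177.0) / 0.8840 = 21.44/0.8840 = 24.25 mg/L.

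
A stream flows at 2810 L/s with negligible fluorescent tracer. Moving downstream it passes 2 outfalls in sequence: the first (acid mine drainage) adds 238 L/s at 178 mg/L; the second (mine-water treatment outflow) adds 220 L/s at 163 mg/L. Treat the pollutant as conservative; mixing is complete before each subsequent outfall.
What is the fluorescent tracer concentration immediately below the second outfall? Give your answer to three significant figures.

23.9 mg/L

Below outfall 1: Q → 3048 L/s, C = (2810·0 + 238.0·178.0)/3048 = 13.90 mg/L.
Below outfall 2: Q → 3268 L/s, C = (3048·13.90 + 220.0·163.0)/3268 = 23.94 mg/L.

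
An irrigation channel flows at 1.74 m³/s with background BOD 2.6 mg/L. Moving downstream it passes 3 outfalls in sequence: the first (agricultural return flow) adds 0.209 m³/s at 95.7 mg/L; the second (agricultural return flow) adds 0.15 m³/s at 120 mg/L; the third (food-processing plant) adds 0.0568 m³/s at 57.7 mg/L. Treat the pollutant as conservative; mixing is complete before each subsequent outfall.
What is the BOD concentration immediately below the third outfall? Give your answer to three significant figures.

Below outfall 1: Q → 1.949 m³/s, C = (1.740·2.600 + 0.2090·95.70)/1.949 = 12.58 mg/L.
Below outfall 2: Q → 2.099 m³/s, C = (1.949·12.58 + 0.1500·120.0)/2.099 = 20.26 mg/L.
Below outfall 3: Q → 2.156 m³/s, C = (2.099·20.26 + 0.05680·57.70)/2.156 = 21.25 mg/L.

21.2 mg/L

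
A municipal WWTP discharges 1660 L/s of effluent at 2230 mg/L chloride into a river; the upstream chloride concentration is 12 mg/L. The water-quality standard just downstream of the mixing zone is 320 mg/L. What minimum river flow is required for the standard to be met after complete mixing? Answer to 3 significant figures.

Set C_mix = 320: (Q·12.00 + 1660·2230) / (Q + 1660) = 320
→ Q = 1660·(2230 − 320)/(320 − 12.00) = 10290 L/s.

10300 L/s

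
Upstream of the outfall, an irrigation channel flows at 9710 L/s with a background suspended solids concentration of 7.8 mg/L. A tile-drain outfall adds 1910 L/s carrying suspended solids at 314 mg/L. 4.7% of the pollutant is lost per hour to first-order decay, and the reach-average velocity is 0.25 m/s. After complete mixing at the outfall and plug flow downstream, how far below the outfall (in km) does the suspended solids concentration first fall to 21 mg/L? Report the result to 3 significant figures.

Mass balance: C = (9710·7.800 + 1910·314.0) / 11620 = 675500/11620 = 58.13 mg/L.
4.7%/h lost → k = −ln(1 − 0.047) = 0.04814 h⁻¹.
Set 58.13·exp(−k·t) = 21 → t = ln(58.13/21)/k = 76140 s = 21.15 h.
Distance = v·t = 0.25·76140 = 19040 m = 19.04 km.

19.0 km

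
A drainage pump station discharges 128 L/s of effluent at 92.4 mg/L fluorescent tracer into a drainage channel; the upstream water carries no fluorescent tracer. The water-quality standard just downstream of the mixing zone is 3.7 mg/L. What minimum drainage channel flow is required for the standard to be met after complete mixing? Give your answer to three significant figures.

Set C_mix = 3.7: (Q·0 + 128.0·92.40) / (Q + 128.0) = 3.7
→ Q = 128.0·(92.40 − 3.7)/(3.7 − 0) = 3069 L/s.

3070 L/s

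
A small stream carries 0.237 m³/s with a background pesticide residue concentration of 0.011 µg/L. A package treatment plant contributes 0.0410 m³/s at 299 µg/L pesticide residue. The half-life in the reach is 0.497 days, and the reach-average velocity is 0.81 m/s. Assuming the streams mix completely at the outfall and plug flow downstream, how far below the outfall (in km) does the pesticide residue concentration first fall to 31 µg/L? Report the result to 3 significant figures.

17.7 km

Mass balance: C = (0.2370·0.01100 + 0.04100·299.0) / 0.2780 = 12.26/0.2780 = 44.11 µg/L.
Half-life 0.497 d → k = ln 2 / 0.497 = 1.395 d⁻¹.
Set 44.11·exp(−k·t) = 31 → t = ln(44.11/31)/k = 21840 s = 6.068 h.
Distance = v·t = 0.81·21840 = 17690 m = 17.69 km.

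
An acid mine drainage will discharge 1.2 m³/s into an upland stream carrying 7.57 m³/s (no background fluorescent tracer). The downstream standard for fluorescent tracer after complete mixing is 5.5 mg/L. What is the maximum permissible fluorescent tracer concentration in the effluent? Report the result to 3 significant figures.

40.2 mg/L

At the limit, (Qr·Cr + Qe·Cₑ)/(Qr + Qe) = 5.5:
Cₑ = (8.770·5.5 − 7.570·0) / 1.200 = 40.20 mg/L.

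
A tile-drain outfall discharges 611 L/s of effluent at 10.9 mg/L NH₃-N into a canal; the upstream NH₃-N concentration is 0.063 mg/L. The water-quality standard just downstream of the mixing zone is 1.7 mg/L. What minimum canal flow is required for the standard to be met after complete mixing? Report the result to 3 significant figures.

Set C_mix = 1.7: (Q·0.06300 + 611.0·10.90) / (Q + 611.0) = 1.7
→ Q = 611.0·(10.90 − 1.7)/(1.7 − 0.06300) = 3434 L/s.

3430 L/s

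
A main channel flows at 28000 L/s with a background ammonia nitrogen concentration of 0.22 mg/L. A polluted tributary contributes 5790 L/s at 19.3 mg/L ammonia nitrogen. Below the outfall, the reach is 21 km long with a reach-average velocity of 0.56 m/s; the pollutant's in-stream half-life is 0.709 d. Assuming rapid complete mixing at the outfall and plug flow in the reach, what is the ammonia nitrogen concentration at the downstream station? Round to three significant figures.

2.28 mg/L

Flow-weighted average: C = (28000·0.2200 + 5790·19.30) / 33790 = 117900/33790 = 3.489 mg/L.
Travel time t = 21·1000 / 0.56 = 37500 s = 10.42 h.
Half-life 0.709 d → k = ln 2 / 0.709 = 0.9776 d⁻¹.
After decay, C = 3.489 × e^(−kt) = 3.489 × 0.6542 = 2.283 mg/L.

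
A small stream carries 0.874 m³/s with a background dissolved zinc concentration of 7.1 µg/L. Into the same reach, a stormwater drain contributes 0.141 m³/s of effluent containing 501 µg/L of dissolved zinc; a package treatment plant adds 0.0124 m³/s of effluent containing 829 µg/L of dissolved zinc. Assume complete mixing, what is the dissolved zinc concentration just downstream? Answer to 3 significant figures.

Mass balance: C = (0.8740·7.100 + 0.1410·501.0 + 0.01240·829.0) / 1.027 = 87.13/1.027 = 84.80 µg/L.

84.8 µg/L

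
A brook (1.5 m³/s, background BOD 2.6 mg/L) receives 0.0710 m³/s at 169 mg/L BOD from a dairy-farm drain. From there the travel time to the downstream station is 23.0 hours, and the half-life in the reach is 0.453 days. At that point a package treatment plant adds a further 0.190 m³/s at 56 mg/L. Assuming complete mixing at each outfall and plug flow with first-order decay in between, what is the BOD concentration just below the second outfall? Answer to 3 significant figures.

8.13 mg/L

Conservation of mass: C = (1.500·2.600 + 0.07100·169.0) / 1.571 = 15.90/1.571 = 10.12 mg/L; combined flow 1.571 m³/s.
Half-life 0.453 d → k = ln 2 / 0.453 = 1.530 d⁻¹.
Decay over the reach: 10.12·exp(−kt) = 10.12·0.2308 = 2.335 mg/L.
Second outfall: C = (1.571·2.335 + 0.1900·56.00)/1.761 = 8.125 mg/L.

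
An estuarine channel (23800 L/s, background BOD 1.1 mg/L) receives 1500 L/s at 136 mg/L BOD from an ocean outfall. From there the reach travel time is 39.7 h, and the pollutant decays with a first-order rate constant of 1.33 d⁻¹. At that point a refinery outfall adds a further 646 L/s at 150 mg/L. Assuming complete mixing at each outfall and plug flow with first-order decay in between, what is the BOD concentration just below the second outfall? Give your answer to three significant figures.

4.72 mg/L

Conservation of mass: C = (23800·1.100 + 1500·136.0) / 25300 = 230200/25300 = 9.098 mg/L; combined flow 25300 L/s.
First-order decay: C = 9.098·exp(−k·t) = 9.098·0.1108 = 1.008 mg/L.
At the second outfall, C = (25300·1.008 + 646.0·150.0) / (25300 + 646.0) = 4.718 mg/L.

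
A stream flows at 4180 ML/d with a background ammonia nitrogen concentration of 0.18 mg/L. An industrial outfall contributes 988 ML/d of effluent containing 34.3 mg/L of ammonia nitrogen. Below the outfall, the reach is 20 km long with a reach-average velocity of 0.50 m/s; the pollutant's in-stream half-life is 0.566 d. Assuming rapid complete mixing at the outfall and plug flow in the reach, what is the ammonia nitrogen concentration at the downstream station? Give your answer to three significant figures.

Conservation of mass: C = (4180·0.1800 + 988.0·34.30) / 5168 = 34640/5168 = 6.703 mg/L.
Travel time t = 20·1000 / 0.50 = 40000 s = 11.11 h.
Half-life 0.566 d → k = ln 2 / 0.566 = 1.225 d⁻¹.
Decay over the reach: 6.703·exp(−kt) = 6.703·0.5672 = 3.802 mg/L.

3.80 mg/L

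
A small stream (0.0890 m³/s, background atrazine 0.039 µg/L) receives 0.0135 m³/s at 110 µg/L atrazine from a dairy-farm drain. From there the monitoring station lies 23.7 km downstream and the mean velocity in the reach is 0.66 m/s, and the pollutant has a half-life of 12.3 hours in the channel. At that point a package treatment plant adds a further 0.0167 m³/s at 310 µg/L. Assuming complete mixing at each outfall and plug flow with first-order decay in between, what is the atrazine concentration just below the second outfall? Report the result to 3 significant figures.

Mass balance: C = (0.08900·0.03900 + 0.01350·110.0) / 0.1025 = 1.488/0.1025 = 14.52 µg/L; combined flow 0.1025 m³/s.
Travel time t = 23.7·1000 / 0.66 = 35910 s = 9.975 h.
Half-life 12.3 h → k = ln 2 / 12.3 = 0.05635 h⁻¹ = 1.352 d⁻¹.
First-order decay: C = 14.52·exp(−k·t) = 14.52·0.5700 = 8.277 µg/L.
At the second outfall, C = (0.1025·8.277 + 0.01670·310.0) / (0.1025 + 0.01670) = 50.55 µg/L.

50.5 µg/L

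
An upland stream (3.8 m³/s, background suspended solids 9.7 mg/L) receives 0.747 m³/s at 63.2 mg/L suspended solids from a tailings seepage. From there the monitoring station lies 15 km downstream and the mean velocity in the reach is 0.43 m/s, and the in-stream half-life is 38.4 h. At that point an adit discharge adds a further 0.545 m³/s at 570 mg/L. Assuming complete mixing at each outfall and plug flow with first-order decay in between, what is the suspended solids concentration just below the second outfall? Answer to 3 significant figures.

74.9 mg/L

After mixing, C = (3.800·9.700 + 0.7470·63.20) / 4.547 = 84.07/4.547 = 18.49 mg/L; combined flow 4.547 m³/s.
Travel time t = 15·1000 / 0.43 = 34880 s = 9.690 h.
Half-life 38.4 h → k = ln 2 / 38.4 = 0.01805 h⁻¹ = 0.4332 d⁻¹.
First-order decay: C = 18.49·exp(−k·t) = 18.49·0.8395 = 15.52 mg/L.
Second outfall: C = (4.547·15.52 + 0.5450·570.0)/5.092 = 74.87 mg/L.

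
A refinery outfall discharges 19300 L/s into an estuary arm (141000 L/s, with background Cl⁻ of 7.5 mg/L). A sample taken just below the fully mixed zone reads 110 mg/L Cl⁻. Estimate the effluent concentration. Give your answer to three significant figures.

859 mg/L

Mass balance: 141000·7.500 + 19300·Cₑ = 160300·110.0
→ Cₑ = (160300·110.0 − 141000·7.500) / 19300 = 858.8 mg/L.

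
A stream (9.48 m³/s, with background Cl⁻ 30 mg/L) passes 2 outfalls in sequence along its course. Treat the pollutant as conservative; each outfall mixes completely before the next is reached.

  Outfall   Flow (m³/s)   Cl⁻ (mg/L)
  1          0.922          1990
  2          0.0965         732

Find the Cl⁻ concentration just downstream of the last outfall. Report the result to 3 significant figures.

209 mg/L

After outfall 1: Q = 9.480 + 0.9220 = 10.40 m³/s; C = (9.480·30.00 + 0.9220·1990)/10.40 = 203.7 mg/L.
After outfall 2: Q = 10.40 + 0.09650 = 10.50 m³/s; C = (10.40·203.7 + 0.09650·732.0)/10.50 = 208.6 mg/L.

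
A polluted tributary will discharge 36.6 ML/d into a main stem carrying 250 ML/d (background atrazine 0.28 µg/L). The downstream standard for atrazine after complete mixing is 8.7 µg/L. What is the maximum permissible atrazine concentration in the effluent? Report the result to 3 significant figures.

At the limit, (Qr·Cr + Qe·Cₑ)/(Qr + Qe) = 8.7:
Cₑ = (286.6·8.7 − 250.0·0.2800) / 36.60 = 66.21 µg/L.

66.2 µg/L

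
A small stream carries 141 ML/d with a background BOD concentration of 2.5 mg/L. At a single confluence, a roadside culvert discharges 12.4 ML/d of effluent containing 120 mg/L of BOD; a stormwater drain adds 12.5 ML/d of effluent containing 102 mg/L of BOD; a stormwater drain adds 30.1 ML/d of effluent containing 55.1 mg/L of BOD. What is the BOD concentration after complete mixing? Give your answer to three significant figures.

Mass balance: C = (141.0·2.500 + 12.40·120.0 + 12.50·102.0 + 30.10·55.10) / 196.0 = 4774/196.0 = 24.36 mg/L.

24.4 mg/L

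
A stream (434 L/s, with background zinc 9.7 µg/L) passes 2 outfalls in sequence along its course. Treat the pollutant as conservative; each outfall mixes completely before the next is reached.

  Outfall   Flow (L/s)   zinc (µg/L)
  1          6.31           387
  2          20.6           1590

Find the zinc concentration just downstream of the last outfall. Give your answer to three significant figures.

Outfall 1: combined Q = 440.3 L/s; C = (434.0·9.700 + 6.310·387.0)/440.3 = 15.11 µg/L.
Outfall 2: combined Q = 460.9 L/s; C = (440.3·15.11 + 20.60·1590)/460.9 = 85.50 µg/L.

85.5 µg/L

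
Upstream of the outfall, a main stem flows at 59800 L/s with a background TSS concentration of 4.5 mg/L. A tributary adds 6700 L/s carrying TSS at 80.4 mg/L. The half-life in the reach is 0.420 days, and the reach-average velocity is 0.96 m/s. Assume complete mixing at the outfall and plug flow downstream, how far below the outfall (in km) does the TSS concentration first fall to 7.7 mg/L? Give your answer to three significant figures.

Conservation of mass: C = (59800·4.500 + 6700·80.40) / 66500 = 807800/66500 = 12.15 mg/L.
Half-life 0.420 d → k = ln 2 / 0.420 = 1.650 d⁻¹.
Set 12.15·exp(−k·t) = 7.7 → t = ln(12.15/7.7)/k = 23870 s = 6.629 h.
Distance = v·t = 0.96·23870 = 22910 m = 22.91 km.

22.9 km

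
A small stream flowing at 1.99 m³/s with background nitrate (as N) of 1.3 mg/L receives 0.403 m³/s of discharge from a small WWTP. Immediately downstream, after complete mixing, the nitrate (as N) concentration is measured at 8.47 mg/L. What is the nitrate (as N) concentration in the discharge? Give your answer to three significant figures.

43.9 mg/L

Mass balance: 1.990·1.300 + 0.4030·Cₑ = 2.393·8.470
→ Cₑ = (2.393·8.470 − 1.990·1.300) / 0.4030 = 43.88 mg/L.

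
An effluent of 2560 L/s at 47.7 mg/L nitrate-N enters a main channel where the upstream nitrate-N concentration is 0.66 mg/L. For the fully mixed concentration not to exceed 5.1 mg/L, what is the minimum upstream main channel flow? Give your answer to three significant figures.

24600 L/s

Set C_mix = 5.1: (Q·0.6600 + 2560·47.70) / (Q + 2560) = 5.1
→ Q = 2560·(47.70 − 5.1)/(5.1 − 0.6600) = 24560 L/s.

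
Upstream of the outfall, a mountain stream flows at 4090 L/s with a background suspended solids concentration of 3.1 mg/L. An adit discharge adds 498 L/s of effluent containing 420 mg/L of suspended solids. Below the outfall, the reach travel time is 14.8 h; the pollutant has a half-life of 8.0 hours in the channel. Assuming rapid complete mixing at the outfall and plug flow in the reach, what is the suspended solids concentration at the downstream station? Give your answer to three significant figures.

13.4 mg/L

Conservation of mass: C = (4090·3.100 + 498.0·420.0) / 4588 = 221800/4588 = 48.35 mg/L.
Half-life 8.0 h → k = ln 2 / 8.0 = 0.08664 h⁻¹ = 2.079 d⁻¹.
Applying C = C₀e^(−kt): 48.35 × 0.2774 = 13.41 mg/L.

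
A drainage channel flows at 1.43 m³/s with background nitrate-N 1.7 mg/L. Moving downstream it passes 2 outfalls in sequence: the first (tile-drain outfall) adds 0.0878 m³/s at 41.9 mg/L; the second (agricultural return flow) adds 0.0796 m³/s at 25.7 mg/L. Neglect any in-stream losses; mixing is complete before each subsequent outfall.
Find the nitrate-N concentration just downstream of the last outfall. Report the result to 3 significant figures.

Below outfall 1: Q → 1.518 m³/s, C = (1.430·1.700 + 0.08780·41.90)/1.518 = 4.025 mg/L.
Below outfall 2: Q → 1.597 m³/s, C = (1.518·4.025 + 0.07960·25.70)/1.597 = 5.106 mg/L.

5.11 mg/L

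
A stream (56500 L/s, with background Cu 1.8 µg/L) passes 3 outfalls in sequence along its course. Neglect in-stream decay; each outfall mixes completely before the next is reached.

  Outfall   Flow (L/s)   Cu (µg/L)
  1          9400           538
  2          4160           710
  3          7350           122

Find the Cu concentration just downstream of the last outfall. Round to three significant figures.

Outfall 1: combined Q = 65900 L/s; C = (56500·1.800 + 9400·538.0)/65900 = 78.28 µg/L.
Outfall 2: combined Q = 70060 L/s; C = (65900·78.28 + 4160·710.0)/70060 = 115.8 µg/L.
Outfall 3: combined Q = 77410 L/s; C = (70060·115.8 + 7350·122.0)/77410 = 116.4 µg/L.

116 µg/L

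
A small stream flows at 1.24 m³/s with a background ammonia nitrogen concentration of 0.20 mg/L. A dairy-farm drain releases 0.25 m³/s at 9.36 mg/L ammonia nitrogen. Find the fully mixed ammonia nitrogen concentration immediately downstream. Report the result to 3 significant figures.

Conservation of mass: C = (1.240·0.2000 + 0.2500·9.360) / 1.490 = 2.588/1.490 = 1.737 mg/L.

1.74 mg/L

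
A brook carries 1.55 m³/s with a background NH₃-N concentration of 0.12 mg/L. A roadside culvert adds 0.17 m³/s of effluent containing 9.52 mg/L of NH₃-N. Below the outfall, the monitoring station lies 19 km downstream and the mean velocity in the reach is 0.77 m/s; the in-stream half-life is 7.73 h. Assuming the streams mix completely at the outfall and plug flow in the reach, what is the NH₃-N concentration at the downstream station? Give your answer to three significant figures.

0.567 mg/L

Flow-weighted average: C = (1.550·0.1200 + 0.1700·9.520) / 1.720 = 1.804/1.720 = 1.049 mg/L.
Travel time t = 19·1000 / 0.77 = 24680 s = 6.854 h.
Half-life 7.73 h → k = ln 2 / 7.73 = 0.08967 h⁻¹ = 2.152 d⁻¹.
Decay over the reach: 1.049·exp(−kt) = 1.049·0.5408 = 0.5674 mg/L.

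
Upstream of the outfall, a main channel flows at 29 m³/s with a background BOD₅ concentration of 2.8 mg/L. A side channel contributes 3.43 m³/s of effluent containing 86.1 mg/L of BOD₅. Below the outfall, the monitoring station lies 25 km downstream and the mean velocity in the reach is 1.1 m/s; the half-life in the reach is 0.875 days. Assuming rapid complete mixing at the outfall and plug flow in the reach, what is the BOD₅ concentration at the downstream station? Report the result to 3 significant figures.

Flow-weighted average: C = (29.00·2.800 + 3.430·86.10) / 32.43 = 376.5/32.43 = 11.61 mg/L.
Travel time t = 25·1000 / 1.1 = 22730 s = 6.313 h.
Half-life 0.875 d → k = ln 2 / 0.875 = 0.7922 d⁻¹.
Applying C = C₀e^(−kt): 11.61 × 0.8119 = 9.426 mg/L.

9.43 mg/L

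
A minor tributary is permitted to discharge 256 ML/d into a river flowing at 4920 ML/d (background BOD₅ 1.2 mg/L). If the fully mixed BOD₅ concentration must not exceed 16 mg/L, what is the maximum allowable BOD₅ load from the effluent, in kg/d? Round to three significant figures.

76900 kg/d

Mass balance at the limit: 4920·1.200 + 256.0·Cₑ = 5176·16 → Cₑ = 300.4 mg/L.
256.0 ML/d = 2.963 m³/s. Load = 2.963 m³/s × 300.4 g/m³ × 86 400 s/d = 76910 kg/d.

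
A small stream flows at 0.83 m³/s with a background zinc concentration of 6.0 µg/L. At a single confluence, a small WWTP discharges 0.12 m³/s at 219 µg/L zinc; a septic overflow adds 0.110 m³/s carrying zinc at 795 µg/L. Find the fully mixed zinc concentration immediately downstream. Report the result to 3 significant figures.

112 µg/L

Mass balance: C = (0.8300·6.000 + 0.1200·219.0 + 0.1100·795.0) / 1.060 = 118.7/1.060 = 112.0 µg/L.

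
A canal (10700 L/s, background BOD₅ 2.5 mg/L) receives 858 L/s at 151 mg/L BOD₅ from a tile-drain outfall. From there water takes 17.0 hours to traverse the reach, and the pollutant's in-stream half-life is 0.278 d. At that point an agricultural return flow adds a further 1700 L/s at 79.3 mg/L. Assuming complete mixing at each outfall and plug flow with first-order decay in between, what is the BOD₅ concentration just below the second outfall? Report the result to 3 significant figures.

Mixed concentration C = ΣQC/ΣQ = (10700·2.500 + 858.0·151.0) / 11560 = 156300/11560 = 13.52 mg/L; combined flow 11560 L/s.
Half-life 0.278 d → k = ln 2 / 0.278 = 2.493 d⁻¹.
Applying C = C₀e^(−kt): 13.52 × 0.1710 = 2.313 mg/L.
Second outfall: C = (11560·2.313 + 1700·79.30)/13260 = 12.18 mg/L.

12.2 mg/L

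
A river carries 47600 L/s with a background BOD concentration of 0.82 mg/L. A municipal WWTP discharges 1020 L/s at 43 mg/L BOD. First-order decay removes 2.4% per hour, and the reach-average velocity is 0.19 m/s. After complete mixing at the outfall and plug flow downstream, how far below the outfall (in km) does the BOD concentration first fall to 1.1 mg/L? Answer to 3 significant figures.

After mixing, C = (47600·0.8200 + 1020·43.00) / 48620 = 82890/48620 = 1.705 mg/L.
2.4%/h lost → k = −ln(1 − 0.024) = 0.02429 h⁻¹.
Set 1.705·exp(−k·t) = 1.1 → t = ln(1.705/1.1)/k = 64940 s = 18.04 h.
Distance = v·t = 0.19·64940 = 12340 m = 12.34 km.

12.3 km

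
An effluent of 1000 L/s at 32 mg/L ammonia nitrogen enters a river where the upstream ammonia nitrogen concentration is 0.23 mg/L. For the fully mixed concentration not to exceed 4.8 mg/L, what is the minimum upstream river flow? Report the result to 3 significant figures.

5950 L/s

Set C_mix = 4.8: (Q·0.2300 + 1000·32.00) / (Q + 1000) = 4.8
→ Q = 1000·(32.00 − 4.8)/(4.8 − 0.2300) = 5952 L/s.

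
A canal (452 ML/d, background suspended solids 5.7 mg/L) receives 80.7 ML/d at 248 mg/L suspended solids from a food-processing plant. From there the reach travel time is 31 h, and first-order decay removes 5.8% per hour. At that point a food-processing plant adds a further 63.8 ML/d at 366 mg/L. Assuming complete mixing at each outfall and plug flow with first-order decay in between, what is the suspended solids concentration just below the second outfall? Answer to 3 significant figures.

Conservation of mass: C = (452.0·5.700 + 80.70·248.0) / 532.7 = 22590/532.7 = 42.41 mg/L; combined flow 532.7 ML/d.
5.8%/h lost → k = −ln(1 − 0.058) = 0.05975 h⁻¹.
Decay over the reach: 42.41·exp(−kt) = 42.41·0.1569 = 6.653 mg/L.
At the second outfall, C = (532.7·6.653 + 63.80·366.0) / (532.7 + 63.80) = 45.09 mg/L.

45.1 mg/L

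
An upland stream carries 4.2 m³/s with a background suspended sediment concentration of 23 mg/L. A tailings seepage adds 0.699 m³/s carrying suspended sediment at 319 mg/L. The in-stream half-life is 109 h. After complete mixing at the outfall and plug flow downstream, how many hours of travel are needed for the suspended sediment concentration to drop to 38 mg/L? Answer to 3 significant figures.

85.0 h

Mass balance: C = (4.200·23.00 + 0.6990·319.0) / 4.899 = 319.6/4.899 = 65.23 mg/L.
Half-life 109 h → k = ln 2 / 109 = 0.006359 h⁻¹ = 0.1526 d⁻¹.
65.23·exp(−k·t) = 38 → t = ln(65.23/38)/k = 305900 s = 84.98 h.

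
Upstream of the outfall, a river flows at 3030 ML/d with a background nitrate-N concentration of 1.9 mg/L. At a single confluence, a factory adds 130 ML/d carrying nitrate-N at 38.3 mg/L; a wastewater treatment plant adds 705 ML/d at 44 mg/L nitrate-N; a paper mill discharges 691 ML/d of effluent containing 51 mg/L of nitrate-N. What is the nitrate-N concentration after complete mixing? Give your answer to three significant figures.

Mass balance: C = (3030·1.900 + 130.0·38.30 + 705.0·44.00 + 691.0·51.00) / 4556 = 77000/4556 = 16.90 mg/L.

16.9 mg/L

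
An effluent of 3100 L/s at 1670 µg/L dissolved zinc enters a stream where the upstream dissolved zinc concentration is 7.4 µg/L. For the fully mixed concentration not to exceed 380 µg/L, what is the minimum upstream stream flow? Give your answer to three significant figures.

Set C_mix = 380: (Q·7.400 + 3100·1670) / (Q + 3100) = 380
→ Q = 3100·(1670 − 380)/(380 − 7.400) = 10730 L/s.

10700 L/s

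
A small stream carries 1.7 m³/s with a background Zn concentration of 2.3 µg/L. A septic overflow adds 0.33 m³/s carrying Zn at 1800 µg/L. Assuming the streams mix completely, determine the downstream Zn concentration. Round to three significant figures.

Conservation of mass: C = (1.700·2.300 + 0.3300·1800) / 2.030 = 597.9/2.030 = 294.5 µg/L.

295 µg/L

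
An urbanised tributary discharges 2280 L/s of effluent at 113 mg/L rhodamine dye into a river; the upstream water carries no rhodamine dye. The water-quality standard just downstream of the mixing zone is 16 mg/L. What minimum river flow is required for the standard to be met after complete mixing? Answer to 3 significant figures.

Set C_mix = 16: (Q·0 + 2280·113.0) / (Q + 2280) = 16
→ Q = 2280·(113.0 − 16)/(16 − 0) = 13820 L/s.

13800 L/s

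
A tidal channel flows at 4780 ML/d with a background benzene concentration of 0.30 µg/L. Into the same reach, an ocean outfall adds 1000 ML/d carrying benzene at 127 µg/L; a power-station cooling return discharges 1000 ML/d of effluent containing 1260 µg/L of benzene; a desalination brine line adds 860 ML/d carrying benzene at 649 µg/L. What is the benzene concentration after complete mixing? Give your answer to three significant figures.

Flow-weighted average: C = (4780·0.3000 + 1000·127.0 + 1000·1260 + 860.0·649.0) / 7640 = 1947000/7640 = 254.8 µg/L.

255 µg/L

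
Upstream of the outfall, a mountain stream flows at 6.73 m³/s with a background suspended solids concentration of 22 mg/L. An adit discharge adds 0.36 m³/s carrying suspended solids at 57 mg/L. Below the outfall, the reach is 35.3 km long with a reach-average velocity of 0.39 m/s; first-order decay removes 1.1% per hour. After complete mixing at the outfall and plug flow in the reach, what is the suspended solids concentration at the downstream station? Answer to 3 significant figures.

18.0 mg/L

Mixed concentration C = ΣQC/ΣQ = (6.730·22.00 + 0.3600·57.00) / 7.090 = 168.6/7.090 = 23.78 mg/L.
Travel time t = 35.3·1000 / 0.39 = 90510 s = 25.14 h.
1.1%/h lost → k = −ln(1 − 0.011) = 0.01106 h⁻¹.
After decay, C = 23.78 × e^(−kt) = 23.78 × 0.7572 = 18.00 mg/L.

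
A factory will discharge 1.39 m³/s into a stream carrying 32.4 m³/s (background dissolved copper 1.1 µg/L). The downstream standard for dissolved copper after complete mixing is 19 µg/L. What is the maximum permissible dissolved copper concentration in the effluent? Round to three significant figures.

436 µg/L

At the limit, (Qr·Cr + Qe·Cₑ)/(Qr + Qe) = 19:
Cₑ = (33.79·19 − 32.40·1.100) / 1.390 = 436.2 µg/L.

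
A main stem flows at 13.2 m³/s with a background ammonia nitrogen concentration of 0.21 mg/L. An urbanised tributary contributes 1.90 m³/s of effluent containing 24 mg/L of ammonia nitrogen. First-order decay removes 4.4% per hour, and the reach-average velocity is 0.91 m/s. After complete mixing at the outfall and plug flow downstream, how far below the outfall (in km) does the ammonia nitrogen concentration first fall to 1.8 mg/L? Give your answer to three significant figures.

After mixing, C = (13.20·0.2100 + 1.900·24.00) / 15.10 = 48.37/15.10 = 3.203 mg/L.
4.4%/h lost → k = −ln(1 − 0.044) = 0.04500 h⁻¹.
Set 3.203·exp(−k·t) = 1.8 → t = ln(3.203/1.8)/k = 46120 s = 12.81 h.
Distance = v·t = 0.91·46120 = 41970 m = 41.97 km.

42.0 km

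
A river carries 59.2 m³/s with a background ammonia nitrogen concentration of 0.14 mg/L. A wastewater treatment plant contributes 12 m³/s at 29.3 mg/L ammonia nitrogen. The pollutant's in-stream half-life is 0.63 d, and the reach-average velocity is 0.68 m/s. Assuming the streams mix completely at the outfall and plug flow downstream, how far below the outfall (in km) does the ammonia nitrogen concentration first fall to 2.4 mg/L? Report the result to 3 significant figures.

Flow-weighted average: C = (59.20·0.1400 + 12.00·29.30) / 71.20 = 359.9/71.20 = 5.055 mg/L.
Half-life 0.63 d → k = ln 2 / 0.63 = 1.100 d⁻¹.
Set 5.055·exp(−k·t) = 2.4 → t = ln(5.055/2.4)/k = 58490 s = 16.25 h.
Distance = v·t = 0.68·58490 = 39770 m = 39.77 km.

39.8 km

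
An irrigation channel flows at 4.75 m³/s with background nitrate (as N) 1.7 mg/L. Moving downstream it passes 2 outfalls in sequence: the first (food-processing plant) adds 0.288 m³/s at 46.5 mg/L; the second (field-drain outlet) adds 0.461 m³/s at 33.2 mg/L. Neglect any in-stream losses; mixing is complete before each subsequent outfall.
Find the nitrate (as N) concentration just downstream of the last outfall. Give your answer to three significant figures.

After outfall 1: Q = 4.750 + 0.2880 = 5.038 m³/s; C = (4.750·1.700 + 0.2880·46.50)/5.038 = 4.261 mg/L.
After outfall 2: Q = 5.038 + 0.4610 = 5.499 m³/s; C = (5.038·4.261 + 0.4610·33.20)/5.499 = 6.687 mg/L.

6.69 mg/L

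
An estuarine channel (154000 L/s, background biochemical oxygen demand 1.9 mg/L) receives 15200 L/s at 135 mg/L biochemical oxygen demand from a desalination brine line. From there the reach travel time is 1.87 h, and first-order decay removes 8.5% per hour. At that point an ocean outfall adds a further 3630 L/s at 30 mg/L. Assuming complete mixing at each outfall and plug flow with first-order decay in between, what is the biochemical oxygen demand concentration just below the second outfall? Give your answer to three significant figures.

12.1 mg/L

After mixing, C = (154000·1.900 + 15200·135.0) / 169200 = 2345000/169200 = 13.86 mg/L; combined flow 169200 L/s.
8.5%/h lost → k = −ln(1 − 0.085) = 0.08883 h⁻¹.
After decay, C = 13.86 × e^(−kt) = 13.86 × 0.8469 = 11.74 mg/L.
Second outfall: C = (169200·11.74 + 3630·30.00)/172800 = 12.12 mg/L.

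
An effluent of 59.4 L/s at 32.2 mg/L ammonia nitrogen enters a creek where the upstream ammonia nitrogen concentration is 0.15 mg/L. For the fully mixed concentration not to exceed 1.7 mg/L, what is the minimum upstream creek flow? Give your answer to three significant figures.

1170 L/s

Set C_mix = 1.7: (Q·0.1500 + 59.40·32.20) / (Q + 59.40) = 1.7
→ Q = 59.40·(32.20 − 1.7)/(1.7 − 0.1500) = 1169 L/s.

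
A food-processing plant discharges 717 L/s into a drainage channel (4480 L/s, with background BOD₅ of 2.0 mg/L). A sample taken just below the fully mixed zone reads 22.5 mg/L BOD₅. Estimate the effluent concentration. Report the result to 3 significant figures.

Mass balance: 4480·2.000 + 717.0·Cₑ = 5197·22.50
→ Cₑ = (5197·22.50 − 4480·2.000) / 717.0 = 150.6 mg/L.

151 mg/L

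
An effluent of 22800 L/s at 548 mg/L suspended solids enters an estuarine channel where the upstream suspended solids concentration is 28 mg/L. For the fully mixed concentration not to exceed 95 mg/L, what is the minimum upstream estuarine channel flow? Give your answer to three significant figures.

154000 L/s

Set C_mix = 95: (Q·28.00 + 22800·548.0) / (Q + 22800) = 95
→ Q = 22800·(548.0 − 95)/(95 − 28.00) = 154200 L/s.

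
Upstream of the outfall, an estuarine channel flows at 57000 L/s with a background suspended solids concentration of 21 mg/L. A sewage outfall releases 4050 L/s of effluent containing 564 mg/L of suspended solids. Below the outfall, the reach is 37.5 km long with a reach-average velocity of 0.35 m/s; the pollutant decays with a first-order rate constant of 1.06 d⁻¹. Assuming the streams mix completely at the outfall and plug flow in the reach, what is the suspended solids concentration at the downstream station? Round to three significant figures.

15.3 mg/L

Mixed concentration C = ΣQC/ΣQ = (57000·21.00 + 4050·564.0) / 61050 = 3481000/61050 = 57.02 mg/L.
Travel time t = 37.5·1000 / 0.35 = 107100 s = 29.76 h.
Applying C = C₀e^(−kt): 57.02 × 0.2686 = 15.32 mg/L.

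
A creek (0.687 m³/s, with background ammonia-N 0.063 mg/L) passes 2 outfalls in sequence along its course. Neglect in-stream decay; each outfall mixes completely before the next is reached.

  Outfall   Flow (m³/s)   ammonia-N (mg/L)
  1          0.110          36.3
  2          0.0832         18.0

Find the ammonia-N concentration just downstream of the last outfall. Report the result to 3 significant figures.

Below outfall 1: Q → 0.7970 m³/s, C = (0.6870·0.06300 + 0.1100·36.30)/0.7970 = 5.064 mg/L.
Below outfall 2: Q → 0.8802 m³/s, C = (0.7970·5.064 + 0.08320·18.00)/0.8802 = 6.287 mg/L.

6.29 mg/L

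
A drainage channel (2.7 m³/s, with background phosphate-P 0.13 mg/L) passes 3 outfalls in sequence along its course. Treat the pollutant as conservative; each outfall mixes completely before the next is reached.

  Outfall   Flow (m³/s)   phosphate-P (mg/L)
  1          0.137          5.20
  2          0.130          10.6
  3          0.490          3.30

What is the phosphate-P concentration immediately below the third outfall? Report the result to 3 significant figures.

Below outfall 1: Q → 2.837 m³/s, C = (2.700·0.1300 + 0.1370·5.200)/2.837 = 0.3748 mg/L.
Below outfall 2: Q → 2.967 m³/s, C = (2.837·0.3748 + 0.1300·10.60)/2.967 = 0.8229 mg/L.
Below outfall 3: Q → 3.457 m³/s, C = (2.967·0.8229 + 0.4900·3.300)/3.457 = 1.174 mg/L.

1.17 mg/L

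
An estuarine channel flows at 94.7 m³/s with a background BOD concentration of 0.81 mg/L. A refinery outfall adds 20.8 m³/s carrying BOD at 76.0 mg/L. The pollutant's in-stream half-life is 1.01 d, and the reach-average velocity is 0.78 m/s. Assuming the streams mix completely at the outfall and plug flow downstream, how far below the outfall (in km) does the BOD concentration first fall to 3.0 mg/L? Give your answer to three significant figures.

After mixing, C = (94.70·0.8100 + 20.80·76.00) / 115.5 = 1658/115.5 = 14.35 mg/L.
Half-life 1.01 d → k = ln 2 / 1.01 = 0.6863 d⁻¹.
Set 14.35·exp(−k·t) = 3.0 → t = ln(14.35/3.0)/k = 197000 s = 54.74 h.
Distance = v·t = 0.78·197000 = 153700 m = 153.7 km.

154 km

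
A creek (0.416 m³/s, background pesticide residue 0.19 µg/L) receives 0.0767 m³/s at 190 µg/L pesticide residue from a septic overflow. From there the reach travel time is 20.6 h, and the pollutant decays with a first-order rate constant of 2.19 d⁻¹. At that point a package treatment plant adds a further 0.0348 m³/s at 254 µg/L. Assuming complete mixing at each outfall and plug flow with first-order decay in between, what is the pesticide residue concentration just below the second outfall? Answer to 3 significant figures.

21.0 µg/L

Conservation of mass: C = (0.4160·0.1900 + 0.07670·190.0) / 0.4927 = 14.65/0.4927 = 29.74 µg/L; combined flow 0.4927 m³/s.
After decay, C = 29.74 × e^(−kt) = 29.74 × 0.1526 = 4.539 µg/L.
Second outfall: C = (0.4927·4.539 + 0.03480·254.0)/0.5275 = 21.00 µg/L.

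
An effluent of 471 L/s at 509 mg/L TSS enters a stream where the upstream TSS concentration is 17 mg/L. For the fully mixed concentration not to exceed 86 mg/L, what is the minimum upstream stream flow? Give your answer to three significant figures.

Set C_mix = 86: (Q·17.00 + 471.0·509.0) / (Q + 471.0) = 86
→ Q = 471.0·(509.0 − 86)/(86 − 17.00) = 2887 L/s.

2890 L/s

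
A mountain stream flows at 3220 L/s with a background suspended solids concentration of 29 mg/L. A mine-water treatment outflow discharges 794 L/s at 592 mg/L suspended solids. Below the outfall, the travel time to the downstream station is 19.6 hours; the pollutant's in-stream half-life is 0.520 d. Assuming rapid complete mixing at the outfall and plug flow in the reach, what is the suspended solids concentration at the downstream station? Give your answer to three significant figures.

After mixing, C = (3220·29.00 + 794.0·592.0) / 4014 = 563400/4014 = 140.4 mg/L.
Half-life 0.520 d → k = ln 2 / 0.520 = 1.333 d⁻¹.
Applying C = C₀e^(−kt): 140.4 × 0.3367 = 47.26 mg/L.

47.3 mg/L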